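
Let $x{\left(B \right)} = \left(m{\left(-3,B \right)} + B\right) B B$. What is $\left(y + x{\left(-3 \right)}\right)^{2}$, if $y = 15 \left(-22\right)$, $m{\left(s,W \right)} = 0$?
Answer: $127449$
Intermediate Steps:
$y = -330$
$x{\left(B \right)} = B^{3}$ ($x{\left(B \right)} = \left(0 + B\right) B B = B B^{2} = B^{3}$)
$\left(y + x{\left(-3 \right)}\right)^{2} = \left(-330 + \left(-3\right)^{3}\right)^{2} = \left(-330 - 27\right)^{2} = \left(-357\right)^{2} = 127449$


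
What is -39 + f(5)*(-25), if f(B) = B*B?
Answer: -664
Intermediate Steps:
f(B) = B²
-39 + f(5)*(-25) = -39 + 5²*(-25) = -39 + 25*(-25) = -39 - 625 = -664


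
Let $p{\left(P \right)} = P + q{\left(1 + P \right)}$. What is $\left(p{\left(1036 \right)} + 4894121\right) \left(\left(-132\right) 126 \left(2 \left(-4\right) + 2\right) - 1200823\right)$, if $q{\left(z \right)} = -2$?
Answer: $-5389717404805$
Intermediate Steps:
$p{\left(P \right)} = -2 + P$ ($p{\left(P \right)} = P - 2 = -2 + P$)
$\left(p{\left(1036 \right)} + 4894121\right) \left(\left(-132\right) 126 \left(2 \left(-4\right) + 2\right) - 1200823\right) = \left(\left(-2 + 1036\right) + 4894121\right) \left(\left(-132\right) 126 \left(2 \left(-4\right) + 2\right) - 1200823\right) = \left(1034 + 4894121\right) \left(- 16632 \left(-8 + 2\right) - 1200823\right) = 4895155 \left(\left(-16632\right) \left(-6\right) - 1200823\right) = 4895155 \left(99792 - 1200823\right) = 4895155 \left(-1101031\right) = -5389717404805$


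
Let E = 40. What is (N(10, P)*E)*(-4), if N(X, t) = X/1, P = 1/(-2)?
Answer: -1600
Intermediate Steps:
P = -½ ≈ -0.50000
N(X, t) = X (N(X, t) = X*1 = X)
(N(10, P)*E)*(-4) = (10*40)*(-4) = 400*(-4) = -1600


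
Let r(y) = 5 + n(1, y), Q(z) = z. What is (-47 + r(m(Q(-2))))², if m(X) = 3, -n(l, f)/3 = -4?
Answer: 900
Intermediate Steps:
n(l, f) = 12 (n(l, f) = -3*(-4) = 12)
r(y) = 17 (r(y) = 5 + 12 = 17)
(-47 + r(m(Q(-2))))² = (-47 + 17)² = (-30)² = 900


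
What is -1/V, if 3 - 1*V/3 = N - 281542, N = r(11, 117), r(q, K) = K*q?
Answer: -1/840774 ≈ -1.1894e-6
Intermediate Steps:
N = 1287 (N = 117*11 = 1287)
V = 840774 (V = 9 - 3*(1287 - 281542) = 9 - 3*(-280255) = 9 + 840765 = 840774)
-1/V = -1/840774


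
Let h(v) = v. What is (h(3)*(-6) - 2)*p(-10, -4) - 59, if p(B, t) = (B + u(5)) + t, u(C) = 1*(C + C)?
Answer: 21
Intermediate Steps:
u(C) = 2*C (u(C) = 1*(2*C) = 2*C)
p(B, t) = 10 + B + t (p(B, t) = (B + 2*5) + t = (B + 10) + t = (10 + B) + t = 10 + B + t)
(h(3)*(-6) - 2)*p(-10, -4) - 59 = (3*(-6) - 2)*(10 - 10 - 4) - 59 = (-18 - 2)*(-4) - 59 = -20*(-4) - 59 = 80 - 59 = 21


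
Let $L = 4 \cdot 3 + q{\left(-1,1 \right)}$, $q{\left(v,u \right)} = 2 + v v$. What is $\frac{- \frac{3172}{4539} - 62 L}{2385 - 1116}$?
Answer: $- \frac{4224442}{5759991} \approx -0.73341$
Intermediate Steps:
$q{\left(v,u \right)} = 2 + v^{2}$
$L = 15$ ($L = 4 \cdot 3 + \left(2 + \left(-1\right)^{2}\right) = 12 + \left(2 + 1\right) = 12 + 3 = 15$)
$\frac{- \frac{3172}{4539} - 62 L}{2385 - 1116} = \frac{- \frac{3172}{4539} - 930}{2385 - 1116} = \frac{\left(-3172\right) \frac{1}{4539} - 930}{1269} = \left(- \frac{3172}{4539} - 930\right) \frac{1}{1269} = \left(- \frac{4224442}{4539}\right) \frac{1}{1269} = - \frac{4224442}{5759991}$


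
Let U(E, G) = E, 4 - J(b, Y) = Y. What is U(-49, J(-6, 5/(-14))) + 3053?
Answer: 3004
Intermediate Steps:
J(b, Y) = 4 - Y
U(-49, J(-6, 5/(-14))) + 3053 = -49 + 3053 = 3004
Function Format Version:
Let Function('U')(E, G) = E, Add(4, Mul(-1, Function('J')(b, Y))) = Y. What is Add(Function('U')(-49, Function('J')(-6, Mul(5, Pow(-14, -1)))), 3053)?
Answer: 3004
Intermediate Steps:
Function('J')(b, Y) = Add(4, Mul(-1, Y))
Add(Function('U')(-49, Function('J')(-6, Mul(5, Pow(-14, -1)))), 3053) = Add(-49, 3053) = 3004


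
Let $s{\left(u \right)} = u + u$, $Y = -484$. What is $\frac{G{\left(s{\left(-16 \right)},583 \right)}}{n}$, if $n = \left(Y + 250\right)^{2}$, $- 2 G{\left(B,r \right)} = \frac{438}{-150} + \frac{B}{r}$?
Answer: $\frac{14453}{532045800} \approx 2.7165 \cdot 10^{-5}$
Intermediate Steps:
$s{\left(u \right)} = 2 u$
$G{\left(B,r \right)} = \frac{73}{50} - \frac{B}{2 r}$ ($G{\left(B,r \right)} = - \frac{\frac{438}{-150} + \frac{B}{r}}{2} = - \frac{438 \left(- \frac{1}{150}\right) + \frac{B}{r}}{2} = - \frac{- \frac{73}{25} + \frac{B}{r}}{2} = \frac{73}{50} - \frac{B}{2 r}$)
$n = 54756$ ($n = \left(-484 + 250\right)^{2} = \left(-234\right)^{2} = 54756$)
$\frac{G{\left(s{\left(-16 \right)},583 \right)}}{n} = \frac{\frac{73}{50} - \frac{2 \left(-16\right)}{2 \cdot 583}}{54756} = \left(\frac{73}{50} - \left(-16\right) \frac{1}{583}\right) \frac{1}{54756} = \left(\frac{73}{50} + \frac{16}{583}\right) \frac{1}{54756} = \frac{43359}{29150} \cdot \frac{1}{54756} = \frac{14453}{532045800}$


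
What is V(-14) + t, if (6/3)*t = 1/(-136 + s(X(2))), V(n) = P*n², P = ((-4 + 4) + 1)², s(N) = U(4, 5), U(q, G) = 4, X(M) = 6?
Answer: 51743/264 ≈ 196.00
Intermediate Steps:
s(N) = 4
P = 1 (P = (0 + 1)² = 1² = 1)
V(n) = n² (V(n) = 1*n² = n²)
t = -1/264 (t = 1/(2*(-136 + 4)) = (½)/(-132) = (½)*(-1/132) = -1/264 ≈ -0.0037879)
V(-14) + t = (-14)² - 1/264 = 196 - 1/264 = 51743/264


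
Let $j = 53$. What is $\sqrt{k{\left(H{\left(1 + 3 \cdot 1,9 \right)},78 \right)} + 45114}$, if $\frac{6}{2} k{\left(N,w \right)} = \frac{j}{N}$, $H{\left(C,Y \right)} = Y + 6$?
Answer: $\frac{\sqrt{10150915}}{15} \approx 212.4$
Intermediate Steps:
$H{\left(C,Y \right)} = 6 + Y$
$k{\left(N,w \right)} = \frac{53}{3 N}$ ($k{\left(N,w \right)} = \frac{53 \frac{1}{N}}{3} = \frac{53}{3 N}$)
$\sqrt{k{\left(H{\left(1 + 3 \cdot 1,9 \right)},78 \right)} + 45114} = \sqrt{\frac{53}{3 \left(6 + 9\right)} + 45114} = \sqrt{\frac{53}{3 \cdot 15} + 45114} = \sqrt{\frac{53}{3} \cdot \frac{1}{15} + 45114} = \sqrt{\frac{53}{45} + 45114} = \sqrt{\frac{2030183}{45}} = \frac{\sqrt{10150915}}{15}$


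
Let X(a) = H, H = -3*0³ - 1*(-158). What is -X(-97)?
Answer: -158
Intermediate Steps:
H = 158 (H = -3*0 + 158 = 0 + 158 = 158)
X(a) = 158
-X(-97) = -1*158 = -158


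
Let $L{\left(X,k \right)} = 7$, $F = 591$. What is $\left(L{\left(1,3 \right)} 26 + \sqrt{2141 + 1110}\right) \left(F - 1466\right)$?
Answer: $-159250 - 875 \sqrt{3251} \approx -2.0914 \cdot 10^{5}$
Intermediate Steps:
$\left(L{\left(1,3 \right)} 26 + \sqrt{2141 + 1110}\right) \left(F - 1466\right) = \left(7 \cdot 26 + \sqrt{2141 + 1110}\right) \left(591 - 1466\right) = \left(182 + \sqrt{3251}\right) \left(-875\right) = -159250 - 875 \sqrt{3251}$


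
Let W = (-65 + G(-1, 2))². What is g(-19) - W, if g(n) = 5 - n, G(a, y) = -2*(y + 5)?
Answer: -6217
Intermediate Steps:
G(a, y) = -10 - 2*y (G(a, y) = -2*(5 + y) = -10 - 2*y)
W = 6241 (W = (-65 + (-10 - 2*2))² = (-65 + (-10 - 4))² = (-65 - 14)² = (-79)² = 6241)
g(-19) - W = (5 - 1*(-19)) - 1*6241 = (5 + 19) - 6241 = 24 - 6241 = -6217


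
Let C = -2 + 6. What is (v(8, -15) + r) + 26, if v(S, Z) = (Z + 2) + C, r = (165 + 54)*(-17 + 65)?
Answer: 10529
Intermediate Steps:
C = 4
r = 10512 (r = 219*48 = 10512)
v(S, Z) = 6 + Z (v(S, Z) = (Z + 2) + 4 = (2 + Z) + 4 = 6 + Z)
(v(8, -15) + r) + 26 = ((6 - 15) + 10512) + 26 = (-9 + 10512) + 26 = 10503 + 26 = 10529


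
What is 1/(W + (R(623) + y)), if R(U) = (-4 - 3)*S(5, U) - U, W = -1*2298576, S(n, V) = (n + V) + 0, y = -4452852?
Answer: -1/6756447 ≈ -1.4801e-7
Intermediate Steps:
S(n, V) = V + n (S(n, V) = (V + n) + 0 = V + n)
W = -2298576
R(U) = -35 - 8*U (R(U) = (-4 - 3)*(U + 5) - U = -7*(5 + U) - U = (-35 - 7*U) - U = -35 - 8*U)
1/(W + (R(623) + y)) = 1/(-2298576 + ((-35 - 8*623) - 4452852)) = 1/(-2298576 + ((-35 - 4984) - 4452852)) = 1/(-2298576 + (-5019 - 4452852)) = 1/(-2298576 - 4457871) = 1/(-6756447) = -1/6756447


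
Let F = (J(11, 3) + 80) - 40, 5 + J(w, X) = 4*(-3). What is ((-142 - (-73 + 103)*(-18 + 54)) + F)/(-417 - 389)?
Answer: 1199/806 ≈ 1.4876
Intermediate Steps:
J(w, X) = -17 (J(w, X) = -5 + 4*(-3) = -5 - 12 = -17)
F = 23 (F = (-17 + 80) - 40 = 63 - 40 = 23)
((-142 - (-73 + 103)*(-18 + 54)) + F)/(-417 - 389) = ((-142 - (-73 + 103)*(-18 + 54)) + 23)/(-417 - 389) = ((-142 - 30*36) + 23)/(-806) = ((-142 - 1*1080) + 23)*(-1/806) = ((-142 - 1080) + 23)*(-1/806) = (-1222 + 23)*(-1/806) = -1199*(-1/806) = 1199/806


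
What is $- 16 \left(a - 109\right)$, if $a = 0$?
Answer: $1744$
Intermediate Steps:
$- 16 \left(a - 109\right) = - 16 \left(0 - 109\right) = \left(-16\right) \left(-109\right) = 1744$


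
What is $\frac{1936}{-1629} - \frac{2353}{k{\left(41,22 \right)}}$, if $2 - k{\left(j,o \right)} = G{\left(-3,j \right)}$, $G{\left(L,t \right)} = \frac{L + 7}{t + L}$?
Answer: $- \frac{8099711}{6516} \approx -1243.0$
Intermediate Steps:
$G{\left(L,t \right)} = \frac{7 + L}{L + t}$
$k{\left(j,o \right)} = 2 - \frac{4}{-3 + j}$ ($k{\left(j,o \right)} = 2 - \frac{7 - 3}{-3 + j} = 2 - \frac{1}{-3 + j} 4 = 2 - \frac{4}{-3 + j}$)
$\frac{1936}{-1629} - \frac{2353}{k{\left(41,22 \right)}} = \frac{1936}{-1629} - \frac{2353}{2 \frac{1}{-3 + 41} \left(-5 + 41\right)} = 1936 \left(- \frac{1}{1629}\right) - \frac{2353}{2 \cdot \frac{1}{38} \cdot 36} = - \frac{1936}{1629} - \frac{2353}{2 \cdot \frac{1}{38} \cdot 36} = - \frac{1936}{1629} - \frac{2353}{\frac{36}{19}} = - \frac{1936}{1629} - \frac{44707}{36} = - \frac{8099711}{6516}$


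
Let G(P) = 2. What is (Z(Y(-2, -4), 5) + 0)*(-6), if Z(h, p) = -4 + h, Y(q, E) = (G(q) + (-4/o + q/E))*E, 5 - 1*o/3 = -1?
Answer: 236/3 ≈ 78.667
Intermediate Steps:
o = 18 (o = 15 - 3*(-1) = 15 + 3 = 18)
Y(q, E) = E*(16/9 + q/E) (Y(q, E) = (2 + (-4/18 + q/E))*E = (2 + (-4*1/18 + q/E))*E = (2 + (-2/9 + q/E))*E = (16/9 + q/E)*E = E*(16/9 + q/E))
(Z(Y(-2, -4), 5) + 0)*(-6) = ((-4 + (-2 + (16/9)*(-4))) + 0)*(-6) = ((-4 + (-2 - 64/9)) + 0)*(-6) = ((-4 - 82/9) + 0)*(-6) = (-118/9 + 0)*(-6) = -118/9*(-6) = 236/3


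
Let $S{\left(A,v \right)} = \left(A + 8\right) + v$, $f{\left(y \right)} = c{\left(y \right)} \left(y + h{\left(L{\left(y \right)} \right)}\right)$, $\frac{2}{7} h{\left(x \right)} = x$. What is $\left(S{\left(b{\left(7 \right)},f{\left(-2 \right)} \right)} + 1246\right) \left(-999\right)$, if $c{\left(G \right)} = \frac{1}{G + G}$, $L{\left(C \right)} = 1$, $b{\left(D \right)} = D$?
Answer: $- \frac{10074915}{8} \approx -1.2594 \cdot 10^{6}$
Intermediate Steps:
$h{\left(x \right)} = \frac{7 x}{2}$
$c{\left(G \right)} = \frac{1}{2 G}$
$f{\left(y \right)} = \frac{\frac{7}{2} + y}{2 y}$ ($f{\left(y \right)} = \frac{1}{2 y} \left(y + \frac{7}{2} \cdot 1\right) = \frac{1}{2 y} \left(y + \frac{7}{2}\right) = \frac{1}{2 y} \left(\frac{7}{2} + y\right) = \frac{\frac{7}{2} + y}{2 y}$)
$S{\left(A,v \right)} = 8 + A + v$ ($S{\left(A,v \right)} = \left(8 + A\right) + v = 8 + A + v$)
$\left(S{\left(b{\left(7 \right)},f{\left(-2 \right)} \right)} + 1246\right) \left(-999\right) = \left(\left(8 + 7 + \frac{7 + 2 \left(-2\right)}{4 \left(-2\right)}\right) + 1246\right) \left(-999\right) = \left(\left(8 + 7 + \frac{1}{4} \left(- \frac{1}{2}\right) \left(7 - 4\right)\right) + 1246\right) \left(-999\right) = \left(\left(8 + 7 + \frac{1}{4} \left(- \frac{1}{2}\right) 3\right) + 1246\right) \left(-999\right) = \left(\left(8 + 7 - \frac{3}{8}\right) + 1246\right) \left(-999\right) = \left(\frac{117}{8} + 1246\right) \left(-999\right) = \frac{10085}{8} \left(-999\right) = - \frac{10074915}{8}$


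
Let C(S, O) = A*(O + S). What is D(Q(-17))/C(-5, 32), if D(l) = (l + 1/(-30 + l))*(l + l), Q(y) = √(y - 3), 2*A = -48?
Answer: (19*√5 + 300*I)/(324*(√5 + 15*I)) ≈ 0.061661 + 0.00045009*I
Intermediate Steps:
A = -24 (A = (½)*(-48) = -24)
Q(y) = √(-3 + y)
C(S, O) = -24*O - 24*S (C(S, O) = -24*(O + S) = -24*O - 24*S)
D(l) = 2*l*(l + 1/(-30 + l)) (D(l) = (l + 1/(-30 + l))*(2*l) = 2*l*(l + 1/(-30 + l)))
D(Q(-17))/C(-5, 32) = (2*√(-3 - 17)*(1 + (√(-3 - 17))² - 30*√(-3 - 17))/(-30 + √(-3 - 17)))/(-24*32 - 24*(-5)) = (2*√(-20)*(1 + (√(-20))² - 60*I*√5)/(-30 + √(-20)))/(-768 + 120) = (2*(2*I*√5)*(1 + (2*I*√5)² - 60*I*√5)/(-30 + 2*I*√5))/(-648) = (2*(2*I*√5)*(1 - 20 - 60*I*√5)/(-30 + 2*I*√5))*(-1/648) = (2*(2*I*√5)*(-19 - 60*I*√5)/(-30 + 2*I*√5))*(-1/648) = (4*I*√5*(-19 - 60*I*√5)/(-30 + 2*I*√5))*(-1/648) = -I*√5*(-19 - 60*I*√5)/(162*(-30 + 2*I*√5))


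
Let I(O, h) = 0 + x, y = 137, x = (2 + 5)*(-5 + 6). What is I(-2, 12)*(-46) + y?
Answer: -185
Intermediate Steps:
x = 7 (x = 7*1 = 7)
I(O, h) = 7 (I(O, h) = 0 + 7 = 7)
I(-2, 12)*(-46) + y = 7*(-46) + 137 = -322 + 137 = -185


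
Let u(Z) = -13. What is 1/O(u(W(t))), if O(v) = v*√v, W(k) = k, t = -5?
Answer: I*√13/169 ≈ 0.021335*I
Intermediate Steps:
O(v) = v^(3/2)
1/O(u(W(t))) = 1/((-13)^(3/2)) = 1/(-13*I*√13) = I*√13/169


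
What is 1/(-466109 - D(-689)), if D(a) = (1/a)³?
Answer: -327082769/152456222375820 ≈ -2.1454e-6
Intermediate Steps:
D(a) = a⁻³ (D(a) = (1/a)³ = a⁻³)
1/(-466109 - D(-689)) = 1/(-466109 - 1/(-689)³) = 1/(-466109 - 1*(-1/327082769)) = 1/(-466109 + 1/327082769) = 1/(-152456222375820/327082769) = -327082769/152456222375820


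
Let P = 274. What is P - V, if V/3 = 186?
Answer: -284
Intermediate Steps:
V = 558 (V = 3*186 = 558)
P - V = 274 - 1*558 = 274 - 558 = -284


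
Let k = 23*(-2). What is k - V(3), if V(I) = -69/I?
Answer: -23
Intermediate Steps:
k = -46
k - V(3) = -46 - (-69)/3 = -46 - 1*(-23) = -46 + 23 = -23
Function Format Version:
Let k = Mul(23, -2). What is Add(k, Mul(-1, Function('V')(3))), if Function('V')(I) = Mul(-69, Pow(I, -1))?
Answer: -23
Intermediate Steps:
k = -46
Add(k, Mul(-1, Function('V')(3))) = Add(-46, Mul(-1, Mul(-69, Pow(3, -1)))) = Add(-46, Mul(-1, Mul(-69, Rational(1, 3)))) = Add(-46, Mul(-1, -23)) = Add(-46, 23) = -23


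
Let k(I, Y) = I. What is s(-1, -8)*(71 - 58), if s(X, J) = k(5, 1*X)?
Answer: 65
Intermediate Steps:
s(X, J) = 5
s(-1, -8)*(71 - 58) = 5*(71 - 58) = 5*13 = 65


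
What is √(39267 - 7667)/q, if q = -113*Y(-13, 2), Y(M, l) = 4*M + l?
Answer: 2*√79/565 ≈ 0.031463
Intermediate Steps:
Y(M, l) = l + 4*M
q = 5650 (q = -113*(2 + 4*(-13)) = -113*(2 - 52) = -113*(-50) = 5650)
√(39267 - 7667)/q = √(39267 - 7667)/5650 = √31600*(1/5650) = (20*√79)*(1/5650) = 2*√79/565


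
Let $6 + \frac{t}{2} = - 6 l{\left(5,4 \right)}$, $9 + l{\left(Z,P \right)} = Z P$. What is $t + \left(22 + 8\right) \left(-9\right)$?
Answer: $-414$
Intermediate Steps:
$l{\left(Z,P \right)} = -9 + P Z$ ($l{\left(Z,P \right)} = -9 + Z P = -9 + P Z$)
$t = -144$ ($t = -12 + 2 \left(- 6 \left(-9 + 4 \cdot 5\right)\right) = -12 + 2 \left(- 6 \left(-9 + 20\right)\right) = -12 + 2 \left(\left(-6\right) 11\right) = -12 + 2 \left(-66\right) = -12 - 132 = -144$)
$t + \left(22 + 8\right) \left(-9\right) = -144 + \left(22 + 8\right) \left(-9\right) = -144 + 30 \left(-9\right) = -144 - 270 = -414$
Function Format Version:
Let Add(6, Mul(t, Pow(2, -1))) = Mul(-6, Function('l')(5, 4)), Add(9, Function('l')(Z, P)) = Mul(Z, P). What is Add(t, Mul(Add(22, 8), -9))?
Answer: -414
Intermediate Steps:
Function('l')(Z, P) = Add(-9, Mul(P, Z)) (Function('l')(Z, P) = Add(-9, Mul(Z, P)) = Add(-9, Mul(P, Z)))
t = -144 (t = Add(-12, Mul(2, Mul(-6, Add(-9, Mul(4, 5))))) = Add(-12, Mul(2, Mul(-6, Add(-9, 20)))) = Add(-12, Mul(2, Mul(-6, 11))) = Add(-12, Mul(2, -66)) = Add(-12, -132) = -144)
Add(t, Mul(Add(22, 8), -9)) = Add(-144, Mul(Add(22, 8), -9)) = Add(-144, Mul(30, -9)) = Add(-144, -270) = -414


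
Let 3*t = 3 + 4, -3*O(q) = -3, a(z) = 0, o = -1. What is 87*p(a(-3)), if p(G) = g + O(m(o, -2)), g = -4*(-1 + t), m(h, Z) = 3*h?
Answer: -377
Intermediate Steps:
O(q) = 1 (O(q) = -1/3*(-3) = 1)
t = 7/3 (t = (3 + 4)/3 = (1/3)*7 = 7/3 ≈ 2.3333)
g = -16/3 (g = -4*(-1 + 7/3) = -4*4/3 = -16/3 ≈ -5.3333)
p(G) = -13/3 (p(G) = -16/3 + 1 = -13/3)
87*p(a(-3)) = 87*(-13/3) = -377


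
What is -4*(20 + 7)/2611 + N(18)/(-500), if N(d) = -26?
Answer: 6943/652750 ≈ 0.010637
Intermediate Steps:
-4*(20 + 7)/2611 + N(18)/(-500) = -4*(20 + 7)/2611 - 26/(-500) = -4*27*(1/2611) - 26*(-1/500) = -108*1/2611 + 13/250 = -108/2611 + 13/250 = 6943/652750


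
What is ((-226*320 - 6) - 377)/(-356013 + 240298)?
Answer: 72703/115715 ≈ 0.62829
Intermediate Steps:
((-226*320 - 6) - 377)/(-356013 + 240298) = ((-72320 - 6) - 377)/(-115715) = (-72326 - 377)*(-1/115715) = -72703*(-1/115715) = 72703/115715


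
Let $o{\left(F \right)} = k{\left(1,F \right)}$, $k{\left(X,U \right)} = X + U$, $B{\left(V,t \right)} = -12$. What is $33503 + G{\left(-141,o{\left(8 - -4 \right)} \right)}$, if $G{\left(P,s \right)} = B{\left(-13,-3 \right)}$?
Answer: $33491$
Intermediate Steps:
$k{\left(X,U \right)} = U + X$
$o{\left(F \right)} = 1 + F$ ($o{\left(F \right)} = F + 1 = 1 + F$)
$G{\left(P,s \right)} = -12$
$33503 + G{\left(-141,o{\left(8 - -4 \right)} \right)} = 33503 - 12 = 33491$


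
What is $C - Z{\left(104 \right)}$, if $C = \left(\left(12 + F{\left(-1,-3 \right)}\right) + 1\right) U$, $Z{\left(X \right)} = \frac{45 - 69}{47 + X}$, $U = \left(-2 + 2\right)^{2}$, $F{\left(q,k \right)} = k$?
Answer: $\frac{24}{151} \approx 0.15894$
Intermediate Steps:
$U = 0$ ($U = 0^{2} = 0$)
$Z{\left(X \right)} = - \frac{24}{47 + X}$
$C = 0$ ($C = \left(\left(12 - 3\right) + 1\right) 0 = \left(9 + 1\right) 0 = 10 \cdot 0 = 0$)
$C - Z{\left(104 \right)} = 0 - - \frac{24}{47 + 104} = 0 - - \frac{24}{151} = 0 + \frac{24}{151} = \frac{24}{151}$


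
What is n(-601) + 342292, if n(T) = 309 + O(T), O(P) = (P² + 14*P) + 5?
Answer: 695393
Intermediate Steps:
O(P) = 5 + P² + 14*P
n(T) = 314 + T² + 14*T (n(T) = 309 + (5 + T² + 14*T) = 314 + T² + 14*T)
n(-601) + 342292 = (314 + (-601)² + 14*(-601)) + 342292 = (314 + 361201 - 8414) + 342292 = 353101 + 342292 = 695393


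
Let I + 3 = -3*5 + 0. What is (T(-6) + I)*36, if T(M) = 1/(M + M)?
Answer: -651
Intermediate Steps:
T(M) = 1/(2*M)
I = -18 (I = -3 + (-3*5 + 0) = -3 + (-15 + 0) = -3 - 15 = -18)
(T(-6) + I)*36 = ((½)/(-6) - 18)*36 = ((½)*(-⅙) - 18)*36 = (-1/12 - 18)*36 = -217/12*36 = -651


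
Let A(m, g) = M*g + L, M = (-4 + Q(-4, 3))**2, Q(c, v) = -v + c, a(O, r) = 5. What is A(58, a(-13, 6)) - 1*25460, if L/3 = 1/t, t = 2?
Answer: -49707/2 ≈ -24854.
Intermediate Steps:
Q(c, v) = c - v
M = 121 (M = (-4 + (-4 - 1*3))**2 = (-4 + (-4 - 3))**2 = (-4 - 7)**2 = (-11)**2 = 121)
L = 3/2 ≈ 1.5000
A(m, g) = 3/2 + 121*g (A(m, g) = 121*g + 3/2 = 3/2 + 121*g)
A(58, a(-13, 6)) - 1*25460 = (3/2 + 121*5) - 1*25460 = (3/2 + 605) - 25460 = 1213/2 - 25460 = -49707/2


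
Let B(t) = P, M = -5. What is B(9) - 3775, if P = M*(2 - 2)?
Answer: -3775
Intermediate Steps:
P = 0 (P = -5*(2 - 2) = -5*0 = 0)
B(t) = 0
B(9) - 3775 = 0 - 3775 = -3775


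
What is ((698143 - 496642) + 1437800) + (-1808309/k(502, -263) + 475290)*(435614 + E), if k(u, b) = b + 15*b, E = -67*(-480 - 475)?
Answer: 1000118479398379/4208 ≈ 2.3767e+11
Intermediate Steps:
E = 63985 (E = -67*(-955) = 63985)
k(u, b) = 16*b
((698143 - 496642) + 1437800) + (-1808309/k(502, -263) + 475290)*(435614 + E) = ((698143 - 496642) + 1437800) + (-1808309/(16*(-263)) + 475290)*(435614 + 63985) = (201501 + 1437800) + (-1808309/(-4208) + 475290)*499599 = 1639301 + (-1808309*(-1/4208) + 475290)*499599 = 1639301 + (1808309/4208 + 475290)*499599 = 1639301 + (2001828629/4208)*499599 = 1639301 + 1000111581219771/4208 = 1000118479398379/4208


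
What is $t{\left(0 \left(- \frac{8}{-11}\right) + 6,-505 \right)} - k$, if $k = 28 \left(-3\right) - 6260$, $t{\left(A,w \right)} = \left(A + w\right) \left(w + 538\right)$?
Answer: $-10123$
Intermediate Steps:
$t{\left(A,w \right)} = \left(538 + w\right) \left(A + w\right)$ ($t{\left(A,w \right)} = \left(A + w\right) \left(538 + w\right) = \left(538 + w\right) \left(A + w\right)$)
$k = -6344$ ($k = -84 - 6260 = -6344$)
$t{\left(0 \left(- \frac{8}{-11}\right) + 6,-505 \right)} - k = \left(\left(-505\right)^{2} + 538 \left(0 \left(- \frac{8}{-11}\right) + 6\right) + 538 \left(-505\right) + \left(0 \left(- \frac{8}{-11}\right) + 6\right) \left(-505\right)\right) - -6344 = \left(255025 + 538 \left(0 \left(\left(-8\right) \left(- \frac{1}{11}\right)\right) + 6\right) - 271690 + \left(0 \left(\left(-8\right) \left(- \frac{1}{11}\right)\right) + 6\right) \left(-505\right)\right) + 6344 = \left(255025 + 538 \left(0 \cdot \frac{8}{11} + 6\right) - 271690 + \left(0 \cdot \frac{8}{11} + 6\right) \left(-505\right)\right) + 6344 = \left(255025 + 538 \left(0 + 6\right) - 271690 + \left(0 + 6\right) \left(-505\right)\right) + 6344 = \left(255025 + 538 \cdot 6 - 271690 + 6 \left(-505\right)\right) + 6344 = \left(255025 + 3228 - 271690 - 3030\right) + 6344 = -16467 + 6344 = -10123$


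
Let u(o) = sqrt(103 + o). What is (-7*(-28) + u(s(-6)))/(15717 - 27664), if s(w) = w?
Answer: -196/11947 - sqrt(97)/11947 ≈ -0.017230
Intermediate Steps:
(-7*(-28) + u(s(-6)))/(15717 - 27664) = (-7*(-28) + sqrt(103 - 6))/(15717 - 27664) = (196 + sqrt(97))/(-11947) = (196 + sqrt(97))*(-1/11947) = -196/11947 - sqrt(97)/11947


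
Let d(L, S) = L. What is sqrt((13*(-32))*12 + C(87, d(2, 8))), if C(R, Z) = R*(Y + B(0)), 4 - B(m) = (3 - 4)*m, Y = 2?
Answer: I*sqrt(4470) ≈ 66.858*I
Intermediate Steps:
B(m) = 4 + m (B(m) = 4 - (3 - 4)*m = 4 - (-1)*m = 4 + m)
C(R, Z) = 6*R (C(R, Z) = R*(2 + (4 + 0)) = R*(2 + 4) = R*6 = 6*R)
sqrt((13*(-32))*12 + C(87, d(2, 8))) = sqrt((13*(-32))*12 + 6*87) = sqrt(-416*12 + 522) = sqrt(-4992 + 522) = sqrt(-4470) = I*sqrt(4470)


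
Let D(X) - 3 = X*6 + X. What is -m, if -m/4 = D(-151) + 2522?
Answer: 5872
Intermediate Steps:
D(X) = 3 + 7*X (D(X) = 3 + (X*6 + X) = 3 + (6*X + X) = 3 + 7*X)
m = -5872 (m = -4*((3 + 7*(-151)) + 2522) = -4*((3 - 1057) + 2522) = -4*(-1054 + 2522) = -4*1468 = -5872)
-m = -1*(-5872) = 5872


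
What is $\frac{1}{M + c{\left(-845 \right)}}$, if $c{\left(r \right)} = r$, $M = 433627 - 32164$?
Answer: $\frac{1}{400618} \approx 2.4961 \cdot 10^{-6}$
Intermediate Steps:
$M = 401463$ ($M = 433627 - 32164 = 401463$)
$\frac{1}{M + c{\left(-845 \right)}} = \frac{1}{401463 - 845} = \frac{1}{400618}$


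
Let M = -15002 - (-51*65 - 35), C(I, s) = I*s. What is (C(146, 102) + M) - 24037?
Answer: -20797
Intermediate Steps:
M = -11652 (M = -15002 - (-3315 - 35) = -15002 - 1*(-3350) = -15002 + 3350 = -11652)
(C(146, 102) + M) - 24037 = (146*102 - 11652) - 24037 = (14892 - 11652) - 24037 = 3240 - 24037 = -20797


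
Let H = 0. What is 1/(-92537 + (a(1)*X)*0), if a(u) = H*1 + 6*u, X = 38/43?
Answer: -1/92537 ≈ -1.0806e-5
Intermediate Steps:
X = 38/43 (X = 38*(1/43) = 38/43 ≈ 0.88372)
a(u) = 6*u (a(u) = 0*1 + 6*u = 0 + 6*u = 6*u)
1/(-92537 + (a(1)*X)*0) = 1/(-92537 + ((6*1)*(38/43))*0) = 1/(-92537 + (6*(38/43))*0) = 1/(-92537 + (228/43)*0) = 1/(-92537 + 0) = 1/(-92537) = -1/92537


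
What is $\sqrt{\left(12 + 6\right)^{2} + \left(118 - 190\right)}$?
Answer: $6 \sqrt{7} \approx 15.875$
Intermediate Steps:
$\sqrt{\left(12 + 6\right)^{2} + \left(118 - 190\right)} = \sqrt{18^{2} - 72} = \sqrt{324 - 72} = \sqrt{252} = 6 \sqrt{7}$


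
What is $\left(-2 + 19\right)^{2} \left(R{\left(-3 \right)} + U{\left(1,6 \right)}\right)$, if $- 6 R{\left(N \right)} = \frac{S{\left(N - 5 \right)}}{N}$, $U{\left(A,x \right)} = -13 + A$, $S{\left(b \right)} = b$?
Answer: $- \frac{32368}{9} \approx -3596.4$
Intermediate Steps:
$R{\left(N \right)} = - \frac{-5 + N}{6 N}$ ($R{\left(N \right)} = - \frac{\left(N - 5\right) \frac{1}{N}}{6} = - \frac{\left(-5 + N\right) \frac{1}{N}}{6} = - \frac{\frac{1}{N} \left(-5 + N\right)}{6} = - \frac{-5 + N}{6 N}$)
$\left(-2 + 19\right)^{2} \left(R{\left(-3 \right)} + U{\left(1,6 \right)}\right) = \left(-2 + 19\right)^{2} \left(\frac{5 - -3}{6 \left(-3\right)} + \left(-13 + 1\right)\right) = 17^{2} \left(\frac{1}{6} \left(- \frac{1}{3}\right) \left(5 + 3\right) - 12\right) = 289 \left(\frac{1}{6} \left(- \frac{1}{3}\right) 8 - 12\right) = 289 \left(- \frac{4}{9} - 12\right) = 289 \left(- \frac{112}{9}\right) = - \frac{32368}{9}$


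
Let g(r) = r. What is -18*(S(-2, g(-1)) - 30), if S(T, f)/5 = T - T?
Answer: 540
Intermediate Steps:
S(T, f) = 0 (S(T, f) = 5*(T - T) = 5*0 = 0)
-18*(S(-2, g(-1)) - 30) = -18*(0 - 30) = -18*(-30) = 540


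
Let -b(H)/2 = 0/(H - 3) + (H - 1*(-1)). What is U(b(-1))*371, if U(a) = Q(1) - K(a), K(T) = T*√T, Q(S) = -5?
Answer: -1855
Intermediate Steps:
b(H) = -2 - 2*H (b(H) = -2*(0/(H - 3) + (H - 1*(-1))) = -2*(0/(-3 + H) + (H + 1)) = -2*(0 + (1 + H)) = -2*(1 + H) = -2 - 2*H)
K(T) = T^(3/2)
U(a) = -5 - a^(3/2)
U(b(-1))*371 = (-5 - (-2 - 2*(-1))^(3/2))*371 = (-5 - (-2 + 2)^(3/2))*371 = (-5 - 0^(3/2))*371 = (-5 - 1*0)*371 = (-5 + 0)*371 = -5*371 = -1855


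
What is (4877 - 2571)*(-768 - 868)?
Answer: -3772616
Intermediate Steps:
(4877 - 2571)*(-768 - 868) = 2306*(-1636) = -3772616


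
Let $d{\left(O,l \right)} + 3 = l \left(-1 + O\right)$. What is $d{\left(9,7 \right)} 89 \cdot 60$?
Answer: $283020$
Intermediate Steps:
$d{\left(O,l \right)} = -3 + l \left(-1 + O\right)$
$d{\left(9,7 \right)} 89 \cdot 60 = \left(-3 - 7 + 9 \cdot 7\right) 89 \cdot 60 = \left(-3 - 7 + 63\right) 89 \cdot 60 = 53 \cdot 89 \cdot 60 = 4717 \cdot 60 = 283020$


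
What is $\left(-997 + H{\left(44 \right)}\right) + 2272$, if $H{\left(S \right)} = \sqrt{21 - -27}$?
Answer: $1275 + 4 \sqrt{3} \approx 1281.9$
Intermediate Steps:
$H{\left(S \right)} = 4 \sqrt{3}$ ($H{\left(S \right)} = \sqrt{21 + 27} = \sqrt{48} = 4 \sqrt{3}$)
$\left(-997 + H{\left(44 \right)}\right) + 2272 = \left(-997 + 4 \sqrt{3}\right) + 2272 = 1275 + 4 \sqrt{3}$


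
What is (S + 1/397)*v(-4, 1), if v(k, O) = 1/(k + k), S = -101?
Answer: 5012/397 ≈ 12.625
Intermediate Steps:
v(k, O) = 1/(2*k)
(S + 1/397)*v(-4, 1) = (-101 + 1/397)*((½)/(-4)) = (-101 + 1/397)*((½)*(-¼)) = -40096/397*(-⅛) = 5012/397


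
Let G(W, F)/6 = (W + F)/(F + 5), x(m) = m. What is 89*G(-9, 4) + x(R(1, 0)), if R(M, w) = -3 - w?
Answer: -899/3 ≈ -299.67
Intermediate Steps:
G(W, F) = 6*(F + W)/(5 + F) (G(W, F) = 6*((W + F)/(F + 5)) = 6*((F + W)/(5 + F)) = 6*(F + W)/(5 + F))
89*G(-9, 4) + x(R(1, 0)) = 89*(6*(4 - 9)/(5 + 4)) + (-3 - 1*0) = 89*(6*(-5)/9) + (-3 + 0) = 89*(6*(⅑)*(-5)) - 3 = 89*(-10/3) - 3 = -890/3 - 3 = -899/3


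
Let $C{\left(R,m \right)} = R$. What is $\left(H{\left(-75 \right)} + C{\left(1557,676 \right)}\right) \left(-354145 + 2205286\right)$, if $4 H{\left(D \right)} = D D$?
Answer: $\frac{21941574273}{4} \approx 5.4854 \cdot 10^{9}$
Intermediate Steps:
$H{\left(D \right)} = \frac{D^{2}}{4}$ ($H{\left(D \right)} = \frac{D D}{4} = \frac{D^{2}}{4}$)
$\left(H{\left(-75 \right)} + C{\left(1557,676 \right)}\right) \left(-354145 + 2205286\right) = \left(\frac{\left(-75\right)^{2}}{4} + 1557\right) \left(-354145 + 2205286\right) = \left(\frac{1}{4} \cdot 5625 + 1557\right) 1851141 = \left(\frac{5625}{4} + 1557\right) 1851141 = \frac{11853}{4} \cdot 1851141 = \frac{21941574273}{4}$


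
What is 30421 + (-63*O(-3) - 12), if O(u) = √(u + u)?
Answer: 30409 - 63*I*√6 ≈ 30409.0 - 154.32*I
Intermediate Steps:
O(u) = √2*√u (O(u) = √(2*u) = √2*√u)
30421 + (-63*O(-3) - 12) = 30421 + (-63*√2*√(-3) - 12) = 30421 + (-63*√2*I*√3 - 12) = 30421 + (-63*I*√6 - 12) = 30421 + (-12 - 63*I*√6) = 30409 - 63*I*√6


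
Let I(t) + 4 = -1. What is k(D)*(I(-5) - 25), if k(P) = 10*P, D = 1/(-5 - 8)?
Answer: 300/13 ≈ 23.077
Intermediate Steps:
I(t) = -5 (I(t) = -4 - 1 = -5)
D = -1/13 (D = 1/(-13) = -1/13 ≈ -0.076923)
k(D)*(I(-5) - 25) = (10*(-1/13))*(-5 - 25) = -10/13*(-30) = 300/13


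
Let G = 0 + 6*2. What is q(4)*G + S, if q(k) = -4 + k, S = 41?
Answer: 41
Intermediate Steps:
G = 12 (G = 0 + 12 = 12)
q(4)*G + S = (-4 + 4)*12 + 41 = 0*12 + 41 = 0 + 41 = 41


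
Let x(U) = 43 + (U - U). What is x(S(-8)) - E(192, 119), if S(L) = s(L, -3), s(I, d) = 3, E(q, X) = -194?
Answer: 237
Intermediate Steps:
S(L) = 3
x(U) = 43 (x(U) = 43 + 0 = 43)
x(S(-8)) - E(192, 119) = 43 - 1*(-194) = 43 + 194 = 237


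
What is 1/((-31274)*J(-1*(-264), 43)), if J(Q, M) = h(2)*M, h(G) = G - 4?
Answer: 1/2689564 ≈ 3.7181e-7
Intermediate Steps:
h(G) = -4 + G
J(Q, M) = -2*M (J(Q, M) = (-4 + 2)*M = -2*M)
1/((-31274)*J(-1*(-264), 43)) = 1/((-31274)*((-2*43))) = -1/31274/(-86) = -1/31274*(-1/86) = 1/2689564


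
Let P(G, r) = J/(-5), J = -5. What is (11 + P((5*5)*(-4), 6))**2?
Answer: 144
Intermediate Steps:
P(G, r) = 1 (P(G, r) = -5/(-5) = -5*(-1/5) = 1)
(11 + P((5*5)*(-4), 6))**2 = (11 + 1)**2 = 12**2 = 144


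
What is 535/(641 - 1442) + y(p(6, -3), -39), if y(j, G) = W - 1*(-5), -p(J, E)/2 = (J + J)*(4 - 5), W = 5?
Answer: 7475/801 ≈ 9.3321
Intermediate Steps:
p(J, E) = 4*J (p(J, E) = -2*(J + J)*(4 - 5) = -2*2*J*(-1) = -(-4)*J = 4*J)
y(j, G) = 10 (y(j, G) = 5 - 1*(-5) = 5 + 5 = 10)
535/(641 - 1442) + y(p(6, -3), -39) = 535/(641 - 1442) + 10 = 535/(-801) + 10 = -1/801*535 + 10 = -535/801 + 10 = 7475/801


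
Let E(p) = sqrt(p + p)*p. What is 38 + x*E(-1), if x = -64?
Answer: 38 + 64*I*sqrt(2) ≈ 38.0 + 90.51*I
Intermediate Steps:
E(p) = sqrt(2)*p**(3/2) (E(p) = sqrt(2*p)*p = (sqrt(2)*sqrt(p))*p = sqrt(2)*p**(3/2))
38 + x*E(-1) = 38 - 64*sqrt(2)*(-1)**(3/2) = 38 - 64*sqrt(2)*(-I) = 38 - (-64)*I*sqrt(2) = 38 + 64*I*sqrt(2)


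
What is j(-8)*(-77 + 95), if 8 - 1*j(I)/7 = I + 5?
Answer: 1386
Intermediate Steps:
j(I) = 21 - 7*I (j(I) = 56 - 7*(I + 5) = 56 - 7*(5 + I) = 56 + (-35 - 7*I) = 21 - 7*I)
j(-8)*(-77 + 95) = (21 - 7*(-8))*(-77 + 95) = (21 + 56)*18 = 77*18 = 1386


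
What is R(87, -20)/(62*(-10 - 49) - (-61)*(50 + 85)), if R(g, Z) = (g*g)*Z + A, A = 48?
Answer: -151332/4577 ≈ -33.064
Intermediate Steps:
R(g, Z) = 48 + Z*g**2 (R(g, Z) = (g*g)*Z + 48 = g**2*Z + 48 = Z*g**2 + 48 = 48 + Z*g**2)
R(87, -20)/(62*(-10 - 49) - (-61)*(50 + 85)) = (48 - 20*87**2)/(62*(-10 - 49) - (-61)*(50 + 85)) = (48 - 20*7569)/(62*(-59) - (-61)*135) = (48 - 151380)/(-3658 - 1*(-8235)) = -151332/(-3658 + 8235) = -151332/4577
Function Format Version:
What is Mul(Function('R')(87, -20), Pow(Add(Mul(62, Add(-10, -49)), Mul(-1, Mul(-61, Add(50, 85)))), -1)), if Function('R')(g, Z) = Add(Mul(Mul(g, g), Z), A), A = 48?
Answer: Rational(-151332, 4577) ≈ -33.064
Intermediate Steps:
Function('R')(g, Z) = Add(48, Mul(Z, Pow(g, 2))) (Function('R')(g, Z) = Add(Mul(Mul(g, g), Z), 48) = Add(Mul(Pow(g, 2), Z), 48) = Add(Mul(Z, Pow(g, 2)), 48) = Add(48, Mul(Z, Pow(g, 2))))
Mul(Function('R')(87, -20), Pow(Add(Mul(62, Add(-10, -49)), Mul(-1, Mul(-61, Add(50, 85)))), -1)) = Mul(Add(48, Mul(-20, Pow(87, 2))), Pow(Add(Mul(62, Add(-10, -49)), Mul(-1, Mul(-61, Add(50, 85)))), -1)) = Mul(Add(48, Mul(-20, 7569)), Pow(Add(Mul(62, -59), Mul(-1, Mul(-61, 135))), -1)) = Mul(Add(48, -151380), Pow(Add(-3658, Mul(-1, -8235)), -1)) = Mul(-151332, Pow(Add(-3658, 8235), -1)) = Mul(-151332, Pow(4577, -1)) = Mul(-151332, Rational(1, 4577)) = Rational(-151332, 4577)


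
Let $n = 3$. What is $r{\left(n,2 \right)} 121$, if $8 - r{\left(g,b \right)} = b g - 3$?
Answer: $605$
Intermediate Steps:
$r{\left(g,b \right)} = 11 - b g$ ($r{\left(g,b \right)} = 8 - \left(b g - 3\right) = 8 - \left(-3 + b g\right) = 11 - b g$)
$r{\left(n,2 \right)} 121 = \left(11 - 2 \cdot 3\right) 121 = \left(11 - 6\right) 121 = 5 \cdot 121 = 605$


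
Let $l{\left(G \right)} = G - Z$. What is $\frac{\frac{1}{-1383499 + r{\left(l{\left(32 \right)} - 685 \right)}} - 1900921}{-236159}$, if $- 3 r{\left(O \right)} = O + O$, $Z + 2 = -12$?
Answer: $\frac{375587501462}{46660733801} \approx 8.0493$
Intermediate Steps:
$Z = -14$ ($Z = -2 - 12 = -14$)
$l{\left(G \right)} = 14 + G$ ($l{\left(G \right)} = G - -14 = G + 14 = 14 + G$)
$r{\left(O \right)} = - \frac{2 O}{3}$ ($r{\left(O \right)} = - \frac{O + O}{3} = - \frac{2 O}{3}$)
$\frac{\frac{1}{-1383499 + r{\left(l{\left(32 \right)} - 685 \right)}} - 1900921}{-236159} = \frac{\frac{1}{-1383499 - \frac{2 \left(\left(14 + 32\right) - 685\right)}{3}} - 1900921}{-236159} = \left(\frac{1}{-1383499 - \frac{2 \left(46 - 685\right)}{3}} - 1900921\right) \left(- \frac{1}{236159}\right) = \left(\frac{1}{-1383499 - -426} - 1900921\right) \left(- \frac{1}{236159}\right) = \left(\frac{1}{-1383499 + 426} - 1900921\right) \left(- \frac{1}{236159}\right) = \left(\frac{1}{-1383073} - 1900921\right) \left(- \frac{1}{236159}\right) = \left(- \frac{1}{1383073} - 1900921\right) \left(- \frac{1}{236159}\right) = \left(- \frac{2629112510234}{1383073}\right) \left(- \frac{1}{236159}\right) = \frac{375587501462}{46660733801}$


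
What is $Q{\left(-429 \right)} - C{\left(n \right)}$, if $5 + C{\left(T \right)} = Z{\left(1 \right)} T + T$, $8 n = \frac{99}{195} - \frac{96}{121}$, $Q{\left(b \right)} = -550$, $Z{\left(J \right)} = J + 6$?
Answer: $- \frac{4284178}{7865} \approx -544.71$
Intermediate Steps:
$Z{\left(J \right)} = 6 + J$
$n = - \frac{2247}{62920}$ ($n = \frac{\frac{99}{195} - \frac{96}{121}}{8} = \frac{99 \cdot \frac{1}{195} - \frac{96}{121}}{8} = \frac{\frac{33}{65} - \frac{96}{121}}{8} = \frac{1}{8} \left(- \frac{2247}{7865}\right) = - \frac{2247}{62920} \approx -0.035712$)
$C{\left(T \right)} = -5 + 8 T$ ($C{\left(T \right)} = -5 + \left(\left(6 + 1\right) T + T\right) = -5 + \left(7 T + T\right) = -5 + 8 T$)
$Q{\left(-429 \right)} - C{\left(n \right)} = -550 - \left(-5 + 8 \left(- \frac{2247}{62920}\right)\right) = -550 - \left(-5 - \frac{2247}{7865}\right) = -550 - - \frac{41572}{7865} = -550 + \frac{41572}{7865} = - \frac{4284178}{7865}$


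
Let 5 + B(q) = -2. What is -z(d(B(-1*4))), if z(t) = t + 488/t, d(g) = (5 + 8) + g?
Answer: -262/3 ≈ -87.333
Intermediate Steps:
B(q) = -7 (B(q) = -5 - 2 = -7)
d(g) = 13 + g
-z(d(B(-1*4))) = -((13 - 7) + 488/(13 - 7)) = -(6 + 488/6) = -(6 + 488*(⅙)) = -(6 + 244/3) = -1*262/3 = -262/3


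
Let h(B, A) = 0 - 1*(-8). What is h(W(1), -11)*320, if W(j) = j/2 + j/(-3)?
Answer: 2560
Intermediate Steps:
W(j) = j/6 (W(j) = j*(1/2) + j*(-1/3) = j/2 - j/3 = j/6)
h(B, A) = 8 (h(B, A) = 0 + 8 = 8)
h(W(1), -11)*320 = 8*320 = 2560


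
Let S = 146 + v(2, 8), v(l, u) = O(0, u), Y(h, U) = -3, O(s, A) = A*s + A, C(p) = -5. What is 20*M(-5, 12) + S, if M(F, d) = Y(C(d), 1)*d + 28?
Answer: -6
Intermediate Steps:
O(s, A) = A + A*s
v(l, u) = u (v(l, u) = u*(1 + 0) = u*1 = u)
M(F, d) = 28 - 3*d (M(F, d) = -3*d + 28 = 28 - 3*d)
S = 154 (S = 146 + 8 = 154)
20*M(-5, 12) + S = 20*(28 - 3*12) + 154 = 20*(28 - 36) + 154 = 20*(-8) + 154 = -160 + 154 = -6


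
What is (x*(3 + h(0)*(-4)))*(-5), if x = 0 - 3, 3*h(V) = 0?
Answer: 45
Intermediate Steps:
h(V) = 0 (h(V) = (1/3)*0 = 0)
x = -3
(x*(3 + h(0)*(-4)))*(-5) = -3*(3 + 0*(-4))*(-5) = -3*(3 + 0)*(-5) = -3*3*(-5) = -9*(-5) = 45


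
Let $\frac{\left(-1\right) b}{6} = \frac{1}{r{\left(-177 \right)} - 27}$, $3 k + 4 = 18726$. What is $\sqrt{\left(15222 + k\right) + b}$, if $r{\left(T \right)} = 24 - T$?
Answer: $\frac{\sqrt{162450663}}{87} \approx 146.5$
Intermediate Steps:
$k = \frac{18722}{3}$ ($k = - \frac{4}{3} + \frac{1}{3} \cdot 18726 = - \frac{4}{3} + 6242 = \frac{18722}{3} \approx 6240.7$)
$b = - \frac{1}{29}$ ($b = - \frac{6}{\left(24 - -177\right) - 27} = - \frac{6}{\left(24 + 177\right) - 27} = - \frac{6}{201 - 27} = - \frac{6}{174} = \left(-6\right) \frac{1}{174} = - \frac{1}{29} \approx -0.034483$)
$\sqrt{\left(15222 + k\right) + b} = \sqrt{\left(15222 + \frac{18722}{3}\right) - \frac{1}{29}} = \sqrt{\frac{64388}{3} - \frac{1}{29}} = \sqrt{\frac{1867249}{87}} = \frac{\sqrt{162450663}}{87}$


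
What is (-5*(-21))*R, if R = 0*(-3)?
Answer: 0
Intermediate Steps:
R = 0
(-5*(-21))*R = -5*(-21)*0 = 105*0 = 0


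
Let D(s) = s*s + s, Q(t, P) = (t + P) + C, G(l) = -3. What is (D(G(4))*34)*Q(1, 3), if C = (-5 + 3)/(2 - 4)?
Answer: 1020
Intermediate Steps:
C = 1 (C = -2/(-2) = -2*(-1/2) = 1)
Q(t, P) = 1 + P + t (Q(t, P) = (t + P) + 1 = (P + t) + 1 = 1 + P + t)
D(s) = s + s**2 (D(s) = s**2 + s = s + s**2)
(D(G(4))*34)*Q(1, 3) = (-3*(1 - 3)*34)*(1 + 3 + 1) = (-3*(-2)*34)*5 = (6*34)*5 = 204*5 = 1020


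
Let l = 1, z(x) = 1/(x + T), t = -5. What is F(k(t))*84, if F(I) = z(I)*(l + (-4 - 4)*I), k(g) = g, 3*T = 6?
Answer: -1148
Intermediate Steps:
T = 2 (T = (⅓)*6 = 2)
z(x) = 1/(2 + x) (z(x) = 1/(x + 2) = 1/(2 + x))
F(I) = (1 - 8*I)/(2 + I) (F(I) = (1 + (-4 - 4)*I)/(2 + I) = (1 - 8*I)/(2 + I))
F(k(t))*84 = ((1 - 8*(-5))/(2 - 5))*84 = ((1 + 40)/(-3))*84 = -⅓*41*84 = -41/3*84 = -1148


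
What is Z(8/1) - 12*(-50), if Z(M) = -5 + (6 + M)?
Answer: 609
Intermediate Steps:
Z(M) = 1 + M
Z(8/1) - 12*(-50) = (1 + 8/1) - 12*(-50) = (1 + 8*1) + 600 = (1 + 8) + 600 = 9 + 600 = 609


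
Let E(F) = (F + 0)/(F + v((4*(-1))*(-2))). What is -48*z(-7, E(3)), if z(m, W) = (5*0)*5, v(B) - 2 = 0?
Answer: 0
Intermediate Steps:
v(B) = 2 (v(B) = 2 + 0 = 2)
E(F) = F/(2 + F) (E(F) = (F + 0)/(F + 2) = F/(2 + F))
z(m, W) = 0 (z(m, W) = 0*5 = 0)
-48*z(-7, E(3)) = -48*0 = 0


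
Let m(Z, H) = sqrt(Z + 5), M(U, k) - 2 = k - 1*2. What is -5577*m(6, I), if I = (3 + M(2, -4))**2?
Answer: -5577*sqrt(11) ≈ -18497.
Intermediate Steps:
M(U, k) = k (M(U, k) = 2 + (k - 1*2) = 2 + (k - 2) = 2 + (-2 + k) = k)
I = 1 (I = (3 - 4)**2 = (-1)**2 = 1)
m(Z, H) = sqrt(5 + Z)
-5577*m(6, I) = -5577*sqrt(5 + 6) = -5577*sqrt(11)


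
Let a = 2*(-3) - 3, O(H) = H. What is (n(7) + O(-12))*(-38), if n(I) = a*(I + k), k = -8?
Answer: 114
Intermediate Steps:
a = -9 (a = -6 - 3 = -9)
n(I) = 72 - 9*I (n(I) = -9*(I - 8) = -9*(-8 + I) = 72 - 9*I)
(n(7) + O(-12))*(-38) = ((72 - 9*7) - 12)*(-38) = ((72 - 63) - 12)*(-38) = (9 - 12)*(-38) = -3*(-38) = 114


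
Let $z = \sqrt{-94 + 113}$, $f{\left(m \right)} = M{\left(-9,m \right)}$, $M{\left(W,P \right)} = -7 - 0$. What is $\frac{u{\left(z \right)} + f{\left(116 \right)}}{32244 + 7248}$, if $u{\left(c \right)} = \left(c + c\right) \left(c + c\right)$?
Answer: $\frac{23}{13164} \approx 0.0017472$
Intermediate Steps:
$M{\left(W,P \right)} = -7$ ($M{\left(W,P \right)} = -7 + 0 = -7$)
$f{\left(m \right)} = -7$
$z = \sqrt{19} \approx 4.3589$
$u{\left(c \right)} = 4 c^{2}$ ($u{\left(c \right)} = 2 c 2 c = 4 c^{2}$)
$\frac{u{\left(z \right)} + f{\left(116 \right)}}{32244 + 7248} = \frac{4 \left(\sqrt{19}\right)^{2} - 7}{32244 + 7248} = \frac{4 \cdot 19 - 7}{39492} = \left(76 - 7\right) \frac{1}{39492} = 69 \cdot \frac{1}{39492} = \frac{23}{13164}$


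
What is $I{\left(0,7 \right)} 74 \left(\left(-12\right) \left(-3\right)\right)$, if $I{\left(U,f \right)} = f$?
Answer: $18648$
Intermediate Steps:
$I{\left(0,7 \right)} 74 \left(\left(-12\right) \left(-3\right)\right) = 7 \cdot 74 \left(\left(-12\right) \left(-3\right)\right) = 518 \cdot 36 = 18648$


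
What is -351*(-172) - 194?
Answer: 60178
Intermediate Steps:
-351*(-172) - 194 = 60372 - 194 = 60178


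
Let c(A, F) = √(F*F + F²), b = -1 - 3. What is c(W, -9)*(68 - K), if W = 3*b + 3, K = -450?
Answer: 4662*√2 ≈ 6593.1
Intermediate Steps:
b = -4
W = -9 (W = 3*(-4) + 3 = -12 + 3 = -9)
c(A, F) = √2*√(F²) (c(A, F) = √(F² + F²) = √(2*F²) = √2*√(F²))
c(W, -9)*(68 - K) = (√2*√((-9)²))*(68 - 1*(-450)) = (√2*√81)*(68 + 450) = (√2*9)*518 = (9*√2)*518 = 4662*√2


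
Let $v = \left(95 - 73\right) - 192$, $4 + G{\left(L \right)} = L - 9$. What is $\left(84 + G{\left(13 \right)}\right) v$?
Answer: $-14280$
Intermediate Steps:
$G{\left(L \right)} = -13 + L$ ($G{\left(L \right)} = -4 + \left(L - 9\right) = -4 + \left(-9 + L\right) = -13 + L$)
$v = -170$ ($v = \left(95 - 73\right) - 192 = 22 - 192 = -170$)
$\left(84 + G{\left(13 \right)}\right) v = \left(84 + \left(-13 + 13\right)\right) \left(-170\right) = \left(84 + 0\right) \left(-170\right) = 84 \left(-170\right) = -14280$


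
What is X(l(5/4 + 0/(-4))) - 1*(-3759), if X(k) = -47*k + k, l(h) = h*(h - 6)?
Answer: 32257/8 ≈ 4032.1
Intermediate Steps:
l(h) = h*(-6 + h)
X(k) = -46*k
X(l(5/4 + 0/(-4))) - 1*(-3759) = -46*(5/4 + 0/(-4))*(-6 + (5/4 + 0/(-4))) - 1*(-3759) = -46*(5*(¼) + 0*(-¼))*(-6 + (5*(¼) + 0*(-¼))) + 3759 = -46*(5/4 + 0)*(-6 + (5/4 + 0)) + 3759 = -115*(-6 + 5/4)/2 + 3759 = -115*(-19)/(2*4) + 3759 = -46*(-95/16) + 3759 = 2185/8 + 3759 = 32257/8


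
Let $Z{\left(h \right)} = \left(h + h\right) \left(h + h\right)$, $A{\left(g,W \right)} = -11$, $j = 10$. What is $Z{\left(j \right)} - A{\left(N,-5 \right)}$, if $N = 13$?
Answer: $411$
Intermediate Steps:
$Z{\left(h \right)} = 4 h^{2}$ ($Z{\left(h \right)} = 2 h 2 h = 4 h^{2}$)
$Z{\left(j \right)} - A{\left(N,-5 \right)} = 4 \cdot 10^{2} - -11 = 4 \cdot 100 + 11 = 400 + 11 = 411$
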